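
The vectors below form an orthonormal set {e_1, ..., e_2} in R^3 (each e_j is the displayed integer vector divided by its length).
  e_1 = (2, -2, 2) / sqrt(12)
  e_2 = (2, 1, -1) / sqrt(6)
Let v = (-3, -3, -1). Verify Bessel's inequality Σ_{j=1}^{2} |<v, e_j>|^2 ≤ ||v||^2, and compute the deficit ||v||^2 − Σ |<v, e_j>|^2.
Σ |<v, e_j>|^2 = 11; ||v||^2 = 19; deficit = 8

Write each e_j = u_j / sqrt(<u_j, u_j>) where u_j is the displayed integer vector. Then <v, e_j> = <v, u_j> / sqrt(<u_j, u_j>), so |<v, e_j>|^2 = <v, u_j>^2 / <u_j, u_j>.
Coefficients: <v, e_1> = -2/sqrt(12), <v, e_2> = -8/sqrt(6).
Square and sum: Σ |<v, e_j>|^2 = 11.
Compute ||v||^2 = v·v = 19.
Deficit = 19 − 11 = 8 ≥ 0, confirming Bessel's inequality. (The deficit equals ||v − Σ <v,e_j> e_j||^2, the squared distance from v to span{e_j}.)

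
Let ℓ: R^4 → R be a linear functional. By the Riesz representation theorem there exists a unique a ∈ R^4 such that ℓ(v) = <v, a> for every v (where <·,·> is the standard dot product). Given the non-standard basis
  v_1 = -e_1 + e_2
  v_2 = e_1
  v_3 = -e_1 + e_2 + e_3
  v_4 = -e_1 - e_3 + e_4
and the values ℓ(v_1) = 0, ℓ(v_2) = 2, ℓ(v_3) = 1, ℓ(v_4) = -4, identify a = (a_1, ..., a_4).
a = (2, 2, 1, -1)

Write a = (a_1, ..., a_4) in the standard basis. For each basis vector v_i, ℓ(v_i) = <v_i, a> is a linear equation in the a_j's. Collect the n equations into a matrix system V a = ℓ, where row i of V is v_i (expressed in the standard basis). Since V is invertible (lower-triangular with 1s on the diagonal, up to permutation), solve by back-substitution:
  V =
[[-1, 1, 0, 0],
 [1, 0, 0, 0],
 [-1, 1, 1, 0],
 [-1, 0, -1, 1]]
  V a = (0, 2, 1, -4)
Solving gives a = (2, 2, 1, -1).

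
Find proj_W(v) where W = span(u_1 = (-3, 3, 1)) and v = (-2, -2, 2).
proj_W(v) = (-6/19, 6/19, 2/19)

Set up U = [u_1 | ... | u_1] ∈ R^(3×1). The projector onto W = col(U) is P = U (U^T U)^(-1) U^T.
Compute U^T U =
  [19],
and U^T v = (2).
Solve U^T U · c = U^T v for the coefficients: c = (2/19). The projection is proj_W(v) = U c.
Check: (v - proj_W(v)) · u_1 = 0  (should be 0).
Result: proj_W(v) = (-6/19, 6/19, 2/19).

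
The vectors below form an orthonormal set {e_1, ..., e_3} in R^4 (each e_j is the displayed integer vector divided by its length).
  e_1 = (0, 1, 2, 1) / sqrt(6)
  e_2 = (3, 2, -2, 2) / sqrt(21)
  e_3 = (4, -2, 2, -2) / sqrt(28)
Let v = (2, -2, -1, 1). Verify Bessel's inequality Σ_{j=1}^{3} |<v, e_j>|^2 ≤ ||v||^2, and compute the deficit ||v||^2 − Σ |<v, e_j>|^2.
Σ |<v, e_j>|^2 = 11/2; ||v||^2 = 10; deficit = 9/2

Write each e_j = u_j / sqrt(<u_j, u_j>) where u_j is the displayed integer vector. Then <v, e_j> = <v, u_j> / sqrt(<u_j, u_j>), so |<v, e_j>|^2 = <v, u_j>^2 / <u_j, u_j>.
Coefficients: <v, e_1> = -3/sqrt(6), <v, e_2> = 6/sqrt(21), <v, e_3> = 8/sqrt(28).
Square and sum: Σ |<v, e_j>|^2 = 11/2.
Compute ||v||^2 = v·v = 10.
Deficit = 10 − 11/2 = 9/2 ≥ 0, confirming Bessel's inequality. (The deficit equals ||v − Σ <v,e_j> e_j||^2, the squared distance from v to span{e_j}.)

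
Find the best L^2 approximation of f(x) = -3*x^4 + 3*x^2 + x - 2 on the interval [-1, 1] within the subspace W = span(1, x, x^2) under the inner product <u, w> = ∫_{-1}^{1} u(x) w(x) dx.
g(x) = 3*x^2/7 + x - 61/35

The best approximation g ∈ W is the orthogonal projection of f onto W. Writing g = a_0 + a_1 x + a_2 x^2, the coefficients solve the normal equations G · a = b where
  G_{ij} = <φ_i, φ_j> and b_i = <f, φ_i>, with φ_0 = 1, φ_1 = x, φ_2 = x^2.
G =
  [2, 0, 2/3]
  [0, 2/3, 0]
  [2/3, 0, 2/5],
b = (-16/5, 2/3, -104/105).
Solving gives a_0 = -61/35, a_1 = 1, a_2 = 3/7, so
  g(x) = 3*x^2/7 + x - 61/35.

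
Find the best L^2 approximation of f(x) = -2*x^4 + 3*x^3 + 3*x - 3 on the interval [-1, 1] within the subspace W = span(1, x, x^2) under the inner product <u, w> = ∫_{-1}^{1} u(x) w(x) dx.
g(x) = -12*x^2/7 + 24*x/5 - 99/35

The best approximation g ∈ W is the orthogonal projection of f onto W. Writing g = a_0 + a_1 x + a_2 x^2, the coefficients solve the normal equations G · a = b where
  G_{ij} = <φ_i, φ_j> and b_i = <f, φ_i>, with φ_0 = 1, φ_1 = x, φ_2 = x^2.
G =
  [2, 0, 2/3]
  [0, 2/3, 0]
  [2/3, 0, 2/5],
b = (-34/5, 16/5, -18/7).
Solving gives a_0 = -99/35, a_1 = 24/5, a_2 = -12/7, so
  g(x) = -12*x^2/7 + 24*x/5 - 99/35.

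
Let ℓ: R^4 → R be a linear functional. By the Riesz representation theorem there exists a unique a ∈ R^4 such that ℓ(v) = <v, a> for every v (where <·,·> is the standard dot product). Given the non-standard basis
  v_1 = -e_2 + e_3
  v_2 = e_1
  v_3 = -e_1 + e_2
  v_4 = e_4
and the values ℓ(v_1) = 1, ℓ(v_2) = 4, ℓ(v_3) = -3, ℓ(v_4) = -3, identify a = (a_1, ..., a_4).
a = (4, 1, 2, -3)

Write a = (a_1, ..., a_4) in the standard basis. For each basis vector v_i, ℓ(v_i) = <v_i, a> is a linear equation in the a_j's. Collect the n equations into a matrix system V a = ℓ, where row i of V is v_i (expressed in the standard basis). Since V is invertible (lower-triangular with 1s on the diagonal, up to permutation), solve by back-substitution:
  V =
[[0, -1, 1, 0],
 [1, 0, 0, 0],
 [-1, 1, 0, 0],
 [0, 0, 0, 1]]
  V a = (1, 4, -3, -3)
Solving gives a = (4, 1, 2, -3).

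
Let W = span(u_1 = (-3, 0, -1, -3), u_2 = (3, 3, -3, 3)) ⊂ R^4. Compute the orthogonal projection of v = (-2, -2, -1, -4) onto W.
proj_W(v) = (-161/51, -38/51, -1/17, -161/51)

Set up U = [u_1 | ... | u_2] ∈ R^(4×2). The projector onto W = col(U) is P = U (U^T U)^(-1) U^T.
Compute U^T U =
  [19, -15]
  [-15, 36],
and U^T v = (19, -21).
Solve U^T U · c = U^T v for the coefficients: c = (41/51, -38/153). The projection is proj_W(v) = U c.
Check: (v - proj_W(v)) · u_1 = 0  (should be 0).
Check: (v - proj_W(v)) · u_2 = 0  (should be 0).
Result: proj_W(v) = (-161/51, -38/51, -1/17, -161/51).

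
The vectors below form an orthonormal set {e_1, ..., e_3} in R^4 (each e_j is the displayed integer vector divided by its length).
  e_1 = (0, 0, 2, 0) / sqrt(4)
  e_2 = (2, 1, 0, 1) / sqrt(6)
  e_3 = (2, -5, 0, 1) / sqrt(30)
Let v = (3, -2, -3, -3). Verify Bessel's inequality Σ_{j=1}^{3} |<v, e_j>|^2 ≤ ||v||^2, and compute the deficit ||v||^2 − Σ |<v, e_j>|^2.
Σ |<v, e_j>|^2 = 74/5; ||v||^2 = 31; deficit = 81/5

Write each e_j = u_j / sqrt(<u_j, u_j>) where u_j is the displayed integer vector. Then <v, e_j> = <v, u_j> / sqrt(<u_j, u_j>), so |<v, e_j>|^2 = <v, u_j>^2 / <u_j, u_j>.
Coefficients: <v, e_1> = -6/sqrt(4), <v, e_2> = 1/sqrt(6), <v, e_3> = 13/sqrt(30).
Square and sum: Σ |<v, e_j>|^2 = 74/5.
Compute ||v||^2 = v·v = 31.
Deficit = 31 − 74/5 = 81/5 ≥ 0, confirming Bessel's inequality. (The deficit equals ||v − Σ <v,e_j> e_j||^2, the squared distance from v to span{e_j}.)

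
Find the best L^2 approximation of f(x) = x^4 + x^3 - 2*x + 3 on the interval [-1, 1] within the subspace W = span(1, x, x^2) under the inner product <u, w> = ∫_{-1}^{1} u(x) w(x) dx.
g(x) = 6*x^2/7 - 7*x/5 + 102/35

The best approximation g ∈ W is the orthogonal projection of f onto W. Writing g = a_0 + a_1 x + a_2 x^2, the coefficients solve the normal equations G · a = b where
  G_{ij} = <φ_i, φ_j> and b_i = <f, φ_i>, with φ_0 = 1, φ_1 = x, φ_2 = x^2.
G =
  [2, 0, 2/3]
  [0, 2/3, 0]
  [2/3, 0, 2/5],
b = (32/5, -14/15, 16/7).
Solving gives a_0 = 102/35, a_1 = -7/5, a_2 = 6/7, so
  g(x) = 6*x^2/7 - 7*x/5 + 102/35.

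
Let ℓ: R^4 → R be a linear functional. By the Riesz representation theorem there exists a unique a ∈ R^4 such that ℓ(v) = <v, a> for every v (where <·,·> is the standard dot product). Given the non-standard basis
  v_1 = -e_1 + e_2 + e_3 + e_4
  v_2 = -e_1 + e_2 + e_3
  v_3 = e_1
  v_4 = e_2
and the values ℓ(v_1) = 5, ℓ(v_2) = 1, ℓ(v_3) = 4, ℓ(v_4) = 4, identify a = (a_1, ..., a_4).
a = (4, 4, 1, 4)

Write a = (a_1, ..., a_4) in the standard basis. For each basis vector v_i, ℓ(v_i) = <v_i, a> is a linear equation in the a_j's. Collect the n equations into a matrix system V a = ℓ, where row i of V is v_i (expressed in the standard basis). Since V is invertible (lower-triangular with 1s on the diagonal, up to permutation), solve by back-substitution:
  V =
[[-1, 1, 1, 1],
 [-1, 1, 1, 0],
 [1, 0, 0, 0],
 [0, 1, 0, 0]]
  V a = (5, 1, 4, 4)
Solving gives a = (4, 4, 1, 4).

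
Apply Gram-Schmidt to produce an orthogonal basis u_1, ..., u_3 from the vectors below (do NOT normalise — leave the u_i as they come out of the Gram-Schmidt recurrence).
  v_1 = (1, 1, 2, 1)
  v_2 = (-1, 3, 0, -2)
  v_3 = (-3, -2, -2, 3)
Orthogonal basis:
  u_1 = (1, 1, 2, 1)
  u_2 = (-1, 3, 0, -2)
  u_3 = (-39/14, 11/14, -2/7, 18/7)

Apply the Gram-Schmidt recurrence
  u_1 = v_1
  u_i = v_i − Σ_{j<i} ((v_i · u_j) / (u_j · u_j)) · u_j.

Step by step this gives:
  u_1 = (1, 1, 2, 1)
  u_2 = (-1, 3, 0, -2)
  u_3 = (-39/14, 11/14, -2/7, 18/7)

Orthogonality check:
  u_2 · u_1 = 0 (should be 0)
  u_3 · u_1 = 0 (should be 0)
  u_3 · u_2 = 0 (should be 0)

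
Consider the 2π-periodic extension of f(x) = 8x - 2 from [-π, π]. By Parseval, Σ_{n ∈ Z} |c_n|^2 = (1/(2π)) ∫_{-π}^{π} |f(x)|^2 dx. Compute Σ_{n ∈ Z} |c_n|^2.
Σ |c_n|^2 = 64π^2/3 + 4

Expand and integrate term by term over [-π, π]:
  ∫ (8x)^2 dx = 64·(2π^3/3); ∫ 2·8·(-2)·x dx = 0 (odd integrand); ∫ (-2)^2 dx = 4·2π.
So (1/(2π)) ∫_{-π}^{π} (8x - 2)^2 dx = 64π^2/3 + 4 = 64π^2/3 + 4.
Parseval ⇒ Σ |c_n|^2 = 64π^2/3 + 4.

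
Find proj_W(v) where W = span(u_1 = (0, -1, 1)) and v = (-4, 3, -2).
proj_W(v) = (0, 5/2, -5/2)

Set up U = [u_1 | ... | u_1] ∈ R^(3×1). The projector onto W = col(U) is P = U (U^T U)^(-1) U^T.
Compute U^T U =
  [2],
and U^T v = (-5).
Solve U^T U · c = U^T v for the coefficients: c = (-5/2). The projection is proj_W(v) = U c.
Check: (v - proj_W(v)) · u_1 = 0  (should be 0).
Result: proj_W(v) = (0, 5/2, -5/2).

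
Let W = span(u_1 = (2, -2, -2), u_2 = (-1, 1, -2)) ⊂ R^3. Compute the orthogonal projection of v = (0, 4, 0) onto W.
proj_W(v) = (-2, 2, 0)

Set up U = [u_1 | ... | u_2] ∈ R^(3×2). The projector onto W = col(U) is P = U (U^T U)^(-1) U^T.
Compute U^T U =
  [12, 0]
  [0, 6],
and U^T v = (-8, 4).
Solve U^T U · c = U^T v for the coefficients: c = (-2/3, 2/3). The projection is proj_W(v) = U c.
Check: (v - proj_W(v)) · u_1 = 0  (should be 0).
Check: (v - proj_W(v)) · u_2 = 0  (should be 0).
Result: proj_W(v) = (-2, 2, 0).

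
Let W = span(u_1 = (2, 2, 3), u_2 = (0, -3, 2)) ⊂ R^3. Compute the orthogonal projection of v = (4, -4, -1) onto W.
proj_W(v) = (-6/17, -588/221, 223/221)

Set up U = [u_1 | ... | u_2] ∈ R^(3×2). The projector onto W = col(U) is P = U (U^T U)^(-1) U^T.
Compute U^T U =
  [17, 0]
  [0, 13],
and U^T v = (-3, 10).
Solve U^T U · c = U^T v for the coefficients: c = (-3/17, 10/13). The projection is proj_W(v) = U c.
Check: (v - proj_W(v)) · u_1 = 0  (should be 0).
Check: (v - proj_W(v)) · u_2 = 0  (should be 0).
Result: proj_W(v) = (-6/17, -588/221, 223/221).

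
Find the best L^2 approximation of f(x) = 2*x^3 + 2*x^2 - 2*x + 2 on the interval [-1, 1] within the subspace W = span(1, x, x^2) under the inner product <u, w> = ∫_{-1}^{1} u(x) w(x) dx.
g(x) = 2*x^2 - 4*x/5 + 2

The best approximation g ∈ W is the orthogonal projection of f onto W. Writing g = a_0 + a_1 x + a_2 x^2, the coefficients solve the normal equations G · a = b where
  G_{ij} = <φ_i, φ_j> and b_i = <f, φ_i>, with φ_0 = 1, φ_1 = x, φ_2 = x^2.
G =
  [2, 0, 2/3]
  [0, 2/3, 0]
  [2/3, 0, 2/5],
b = (16/3, -8/15, 32/15).
Solving gives a_0 = 2, a_1 = -4/5, a_2 = 2, so
  g(x) = 2*x^2 - 4*x/5 + 2.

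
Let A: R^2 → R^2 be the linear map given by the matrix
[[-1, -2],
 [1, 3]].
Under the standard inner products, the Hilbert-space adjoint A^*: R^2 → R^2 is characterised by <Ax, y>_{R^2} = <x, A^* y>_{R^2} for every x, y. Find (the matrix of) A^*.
A^* = A^T =
[[-1, 1],
 [-2, 3]]

For real matrices with standard dot products, the defining identity <Ax, y> = <x, A^* y> gives (Ax)^T y = x^T (A^*) y, i.e. x^T A^T y = x^T (A^*) y. Since this holds for all x, y, we must have A^* = A^T. Therefore
A^* =
[[-1, 1],
 [-2, 3]].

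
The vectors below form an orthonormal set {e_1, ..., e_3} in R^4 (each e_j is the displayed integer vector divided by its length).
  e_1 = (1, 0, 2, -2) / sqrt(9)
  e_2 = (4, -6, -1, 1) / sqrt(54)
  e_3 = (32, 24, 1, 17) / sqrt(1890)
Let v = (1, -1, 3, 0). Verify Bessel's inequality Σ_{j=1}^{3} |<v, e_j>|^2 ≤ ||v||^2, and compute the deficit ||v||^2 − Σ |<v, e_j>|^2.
Σ |<v, e_j>|^2 = 2021/315; ||v||^2 = 11; deficit = 1444/315

Write each e_j = u_j / sqrt(<u_j, u_j>) where u_j is the displayed integer vector. Then <v, e_j> = <v, u_j> / sqrt(<u_j, u_j>), so |<v, e_j>|^2 = <v, u_j>^2 / <u_j, u_j>.
Coefficients: <v, e_1> = 7/sqrt(9), <v, e_2> = 7/sqrt(54), <v, e_3> = 11/sqrt(1890).
Square and sum: Σ |<v, e_j>|^2 = 2021/315.
Compute ||v||^2 = v·v = 11.
Deficit = 11 − 2021/315 = 1444/315 ≥ 0, confirming Bessel's inequality. (The deficit equals ||v − Σ <v,e_j> e_j||^2, the squared distance from v to span{e_j}.)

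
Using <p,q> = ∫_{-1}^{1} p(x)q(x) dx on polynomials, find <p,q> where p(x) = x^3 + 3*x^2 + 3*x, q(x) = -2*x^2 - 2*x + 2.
<p,q> = -16/5

Expand the product: p(x)·q(x) = -2*x^5 - 8*x^4 - 10*x^3 + 6*x.
∫_{-1}^{1} of each monomial x^k gives [2/(k+1) if k even, 0 if k odd]. Integrating term-by-term (or equivalently evaluating the antiderivative F(x) = -x^6/3 - 8*x^5/5 - 5*x^4/2 + 3*x^2 at the endpoints):
  F(1) − F(−1) = -43/30 − (53/30) = -16/5.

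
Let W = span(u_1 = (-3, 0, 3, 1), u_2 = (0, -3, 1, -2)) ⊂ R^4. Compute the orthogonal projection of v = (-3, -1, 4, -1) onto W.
proj_W(v) = (-813/265, -453/265, 964/265, -31/265)

Set up U = [u_1 | ... | u_2] ∈ R^(4×2). The projector onto W = col(U) is P = U (U^T U)^(-1) U^T.
Compute U^T U =
  [19, 1]
  [1, 14],
and U^T v = (20, 9).
Solve U^T U · c = U^T v for the coefficients: c = (271/265, 151/265). The projection is proj_W(v) = U c.
Check: (v - proj_W(v)) · u_1 = 0  (should be 0).
Check: (v - proj_W(v)) · u_2 = 0  (should be 0).
Result: proj_W(v) = (-813/265, -453/265, 964/265, -31/265).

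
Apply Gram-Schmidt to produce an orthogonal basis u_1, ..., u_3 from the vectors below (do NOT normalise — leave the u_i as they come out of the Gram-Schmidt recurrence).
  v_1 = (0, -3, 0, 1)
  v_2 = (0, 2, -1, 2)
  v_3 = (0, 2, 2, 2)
Orthogonal basis:
  u_1 = (0, -3, 0, 1)
  u_2 = (0, 4/5, -1, 12/5)
  u_3 = (0, 12/37, 96/37, 36/37)

Apply the Gram-Schmidt recurrence
  u_1 = v_1
  u_i = v_i − Σ_{j<i} ((v_i · u_j) / (u_j · u_j)) · u_j.

Step by step this gives:
  u_1 = (0, -3, 0, 1)
  u_2 = (0, 4/5, -1, 12/5)
  u_3 = (0, 12/37, 96/37, 36/37)

Orthogonality check:
  u_2 · u_1 = 0 (should be 0)
  u_3 · u_1 = 0 (should be 0)
  u_3 · u_2 = 0 (should be 0)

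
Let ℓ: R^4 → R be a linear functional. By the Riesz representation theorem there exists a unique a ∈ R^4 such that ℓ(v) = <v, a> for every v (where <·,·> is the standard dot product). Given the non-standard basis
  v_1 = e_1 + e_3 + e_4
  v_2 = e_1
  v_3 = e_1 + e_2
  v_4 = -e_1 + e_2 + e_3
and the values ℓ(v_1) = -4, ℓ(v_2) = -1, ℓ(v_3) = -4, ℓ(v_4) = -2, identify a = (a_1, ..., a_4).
a = (-1, -3, 0, -3)

Write a = (a_1, ..., a_4) in the standard basis. For each basis vector v_i, ℓ(v_i) = <v_i, a> is a linear equation in the a_j's. Collect the n equations into a matrix system V a = ℓ, where row i of V is v_i (expressed in the standard basis). Since V is invertible (lower-triangular with 1s on the diagonal, up to permutation), solve by back-substitution:
  V =
[[1, 0, 1, 1],
 [1, 0, 0, 0],
 [1, 1, 0, 0],
 [-1, 1, 1, 0]]
  V a = (-4, -1, -4, -2)
Solving gives a = (-1, -3, 0, -3).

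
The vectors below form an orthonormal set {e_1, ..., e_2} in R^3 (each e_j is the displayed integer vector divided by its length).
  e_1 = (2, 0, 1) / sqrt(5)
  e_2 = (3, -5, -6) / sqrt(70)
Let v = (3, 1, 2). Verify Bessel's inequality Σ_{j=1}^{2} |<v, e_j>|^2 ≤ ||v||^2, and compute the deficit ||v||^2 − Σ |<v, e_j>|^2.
Σ |<v, e_j>|^2 = 96/7; ||v||^2 = 14; deficit = 2/7

Write each e_j = u_j / sqrt(<u_j, u_j>) where u_j is the displayed integer vector. Then <v, e_j> = <v, u_j> / sqrt(<u_j, u_j>), so |<v, e_j>|^2 = <v, u_j>^2 / <u_j, u_j>.
Coefficients: <v, e_1> = 8/sqrt(5), <v, e_2> = -8/sqrt(70).
Square and sum: Σ |<v, e_j>|^2 = 96/7.
Compute ||v||^2 = v·v = 14.
Deficit = 14 − 96/7 = 2/7 ≥ 0, confirming Bessel's inequality. (The deficit equals ||v − Σ <v,e_j> e_j||^2, the squared distance from v to span{e_j}.)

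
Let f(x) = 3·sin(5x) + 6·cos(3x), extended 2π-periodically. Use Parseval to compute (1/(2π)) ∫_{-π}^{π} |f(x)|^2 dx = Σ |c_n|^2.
Σ |c_n|^2 = 45/2

Expand |f|^2 and use orthogonality of {sin(nx), cos(mx)} on [-π, π]:
  ∫_{-π}^{π} sin(nx)^2 dx = π, ∫ cos(mx)^2 dx = π, and cross terms integrate to 0.
So ∫_{-π}^{π} f(x)^2 dx = 3^2 · π + 6^2 · π = (9 + 36)π.
Divide by 2π: (9 + 36)/2 = 45/2.
By Parseval, this equals Σ |c_n|^2.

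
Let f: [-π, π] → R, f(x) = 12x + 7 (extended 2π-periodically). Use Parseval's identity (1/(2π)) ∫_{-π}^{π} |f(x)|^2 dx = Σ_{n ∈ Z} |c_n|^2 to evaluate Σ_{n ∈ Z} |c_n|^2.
Σ |c_n|^2 = 48π^2 + 49

Expand and integrate term by term over [-π, π]:
  ∫ (12x)^2 dx = 144·(2π^3/3); ∫ 2·12·(7)·x dx = 0 (odd integrand); ∫ 7^2 dx = 49·2π.
So (1/(2π)) ∫_{-π}^{π} (12x + 7)^2 dx = 144π^2/3 + 49 = 48π^2 + 49.
Parseval ⇒ Σ |c_n|^2 = 48π^2 + 49.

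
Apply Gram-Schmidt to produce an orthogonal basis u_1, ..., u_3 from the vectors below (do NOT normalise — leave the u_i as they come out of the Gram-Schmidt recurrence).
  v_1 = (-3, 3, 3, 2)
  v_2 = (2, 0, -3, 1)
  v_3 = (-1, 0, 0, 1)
Orthogonal basis:
  u_1 = (-3, 3, 3, 2)
  u_2 = (23/31, 39/31, -54/31, 57/31)
  u_3 = (-162/265, -171/265, -69/265, 117/265)

Apply the Gram-Schmidt recurrence
  u_1 = v_1
  u_i = v_i − Σ_{j<i} ((v_i · u_j) / (u_j · u_j)) · u_j.

Step by step this gives:
  u_1 = (-3, 3, 3, 2)
  u_2 = (23/31, 39/31, -54/31, 57/31)
  u_3 = (-162/265, -171/265, -69/265, 117/265)

Orthogonality check:
  u_2 · u_1 = 0 (should be 0)
  u_3 · u_1 = 0 (should be 0)
  u_3 · u_2 = 0 (should be 0)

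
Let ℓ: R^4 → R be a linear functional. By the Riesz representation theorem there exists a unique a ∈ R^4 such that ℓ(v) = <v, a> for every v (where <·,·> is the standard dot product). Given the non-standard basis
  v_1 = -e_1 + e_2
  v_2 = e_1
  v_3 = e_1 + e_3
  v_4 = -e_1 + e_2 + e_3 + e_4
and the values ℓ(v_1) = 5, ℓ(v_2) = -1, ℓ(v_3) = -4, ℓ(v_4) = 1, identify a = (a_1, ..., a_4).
a = (-1, 4, -3, -1)

Write a = (a_1, ..., a_4) in the standard basis. For each basis vector v_i, ℓ(v_i) = <v_i, a> is a linear equation in the a_j's. Collect the n equations into a matrix system V a = ℓ, where row i of V is v_i (expressed in the standard basis). Since V is invertible (lower-triangular with 1s on the diagonal, up to permutation), solve by back-substitution:
  V =
[[-1, 1, 0, 0],
 [1, 0, 0, 0],
 [1, 0, 1, 0],
 [-1, 1, 1, 1]]
  V a = (5, -1, -4, 1)
Solving gives a = (-1, 4, -3, -1).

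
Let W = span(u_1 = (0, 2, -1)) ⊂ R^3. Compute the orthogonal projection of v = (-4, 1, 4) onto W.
proj_W(v) = (0, -4/5, 2/5)

Set up U = [u_1 | ... | u_1] ∈ R^(3×1). The projector onto W = col(U) is P = U (U^T U)^(-1) U^T.
Compute U^T U =
  [5],
and U^T v = (-2).
Solve U^T U · c = U^T v for the coefficients: c = (-2/5). The projection is proj_W(v) = U c.
Check: (v - proj_W(v)) · u_1 = 0  (should be 0).
Result: proj_W(v) = (0, -4/5, 2/5).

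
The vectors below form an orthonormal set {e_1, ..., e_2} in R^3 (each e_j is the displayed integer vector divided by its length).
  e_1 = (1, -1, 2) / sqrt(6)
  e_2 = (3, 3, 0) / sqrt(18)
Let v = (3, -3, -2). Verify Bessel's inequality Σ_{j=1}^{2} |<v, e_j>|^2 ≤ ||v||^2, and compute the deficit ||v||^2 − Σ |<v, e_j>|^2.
Σ |<v, e_j>|^2 = 2/3; ||v||^2 = 22; deficit = 64/3

Write each e_j = u_j / sqrt(<u_j, u_j>) where u_j is the displayed integer vector. Then <v, e_j> = <v, u_j> / sqrt(<u_j, u_j>), so |<v, e_j>|^2 = <v, u_j>^2 / <u_j, u_j>.
Coefficients: <v, e_1> = 2/sqrt(6), <v, e_2> = 0/sqrt(18).
Square and sum: Σ |<v, e_j>|^2 = 2/3.
Compute ||v||^2 = v·v = 22.
Deficit = 22 − 2/3 = 64/3 ≥ 0, confirming Bessel's inequality. (The deficit equals ||v − Σ <v,e_j> e_j||^2, the squared distance from v to span{e_j}.)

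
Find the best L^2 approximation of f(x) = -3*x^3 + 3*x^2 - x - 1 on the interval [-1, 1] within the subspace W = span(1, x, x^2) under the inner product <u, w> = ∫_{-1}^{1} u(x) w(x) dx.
g(x) = 3*x^2 - 14*x/5 - 1

The best approximation g ∈ W is the orthogonal projection of f onto W. Writing g = a_0 + a_1 x + a_2 x^2, the coefficients solve the normal equations G · a = b where
  G_{ij} = <φ_i, φ_j> and b_i = <f, φ_i>, with φ_0 = 1, φ_1 = x, φ_2 = x^2.
G =
  [2, 0, 2/3]
  [0, 2/3, 0]
  [2/3, 0, 2/5],
b = (0, -28/15, 8/15).
Solving gives a_0 = -1, a_1 = -14/5, a_2 = 3, so
  g(x) = 3*x^2 - 14*x/5 - 1.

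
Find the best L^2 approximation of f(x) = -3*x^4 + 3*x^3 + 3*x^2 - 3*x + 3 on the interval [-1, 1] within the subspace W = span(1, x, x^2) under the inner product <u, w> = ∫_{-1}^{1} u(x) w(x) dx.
g(x) = 3*x^2/7 - 6*x/5 + 114/35

The best approximation g ∈ W is the orthogonal projection of f onto W. Writing g = a_0 + a_1 x + a_2 x^2, the coefficients solve the normal equations G · a = b where
  G_{ij} = <φ_i, φ_j> and b_i = <f, φ_i>, with φ_0 = 1, φ_1 = x, φ_2 = x^2.
G =
  [2, 0, 2/3]
  [0, 2/3, 0]
  [2/3, 0, 2/5],
b = (34/5, -4/5, 82/35).
Solving gives a_0 = 114/35, a_1 = -6/5, a_2 = 3/7, so
  g(x) = 3*x^2/7 - 6*x/5 + 114/35.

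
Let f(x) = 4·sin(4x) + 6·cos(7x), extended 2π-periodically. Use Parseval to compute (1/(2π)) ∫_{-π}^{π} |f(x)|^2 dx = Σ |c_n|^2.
Σ |c_n|^2 = 26

Expand |f|^2 and use orthogonality of {sin(nx), cos(mx)} on [-π, π]:
  ∫_{-π}^{π} sin(nx)^2 dx = π, ∫ cos(mx)^2 dx = π, and cross terms integrate to 0.
So ∫_{-π}^{π} f(x)^2 dx = 4^2 · π + 6^2 · π = (16 + 36)π.
Divide by 2π: (16 + 36)/2 = 26.
By Parseval, this equals Σ |c_n|^2.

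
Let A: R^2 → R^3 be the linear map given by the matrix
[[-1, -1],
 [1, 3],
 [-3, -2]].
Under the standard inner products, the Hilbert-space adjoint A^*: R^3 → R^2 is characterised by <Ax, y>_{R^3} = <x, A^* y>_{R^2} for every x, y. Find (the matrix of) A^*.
A^* = A^T =
[[-1, 1, -3],
 [-1, 3, -2]]

For real matrices with standard dot products, the defining identity <Ax, y> = <x, A^* y> gives (Ax)^T y = x^T (A^*) y, i.e. x^T A^T y = x^T (A^*) y. Since this holds for all x, y, we must have A^* = A^T. Therefore
A^* =
[[-1, 1, -3],
 [-1, 3, -2]].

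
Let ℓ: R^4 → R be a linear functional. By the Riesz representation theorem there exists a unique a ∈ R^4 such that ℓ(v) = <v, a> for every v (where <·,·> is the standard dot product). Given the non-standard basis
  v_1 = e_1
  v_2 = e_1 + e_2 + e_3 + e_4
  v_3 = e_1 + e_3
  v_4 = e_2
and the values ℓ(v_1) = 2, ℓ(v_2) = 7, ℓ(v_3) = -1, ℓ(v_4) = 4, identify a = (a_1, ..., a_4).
a = (2, 4, -3, 4)

Write a = (a_1, ..., a_4) in the standard basis. For each basis vector v_i, ℓ(v_i) = <v_i, a> is a linear equation in the a_j's. Collect the n equations into a matrix system V a = ℓ, where row i of V is v_i (expressed in the standard basis). Since V is invertible (lower-triangular with 1s on the diagonal, up to permutation), solve by back-substitution:
  V =
[[1, 0, 0, 0],
 [1, 1, 1, 1],
 [1, 0, 1, 0],
 [0, 1, 0, 0]]
  V a = (2, 7, -1, 4)
Solving gives a = (2, 4, -3, 4).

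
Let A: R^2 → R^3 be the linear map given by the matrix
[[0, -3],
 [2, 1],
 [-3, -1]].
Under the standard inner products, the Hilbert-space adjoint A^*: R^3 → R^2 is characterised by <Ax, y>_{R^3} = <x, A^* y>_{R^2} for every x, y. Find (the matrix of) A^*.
A^* = A^T =
[[0, 2, -3],
 [-3, 1, -1]]

For real matrices with standard dot products, the defining identity <Ax, y> = <x, A^* y> gives (Ax)^T y = x^T (A^*) y, i.e. x^T A^T y = x^T (A^*) y. Since this holds for all x, y, we must have A^* = A^T. Therefore
A^* =
[[0, 2, -3],
 [-3, 1, -1]].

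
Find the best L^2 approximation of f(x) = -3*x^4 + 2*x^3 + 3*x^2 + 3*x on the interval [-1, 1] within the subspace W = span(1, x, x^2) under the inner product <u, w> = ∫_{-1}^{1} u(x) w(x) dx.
g(x) = 3*x^2/7 + 21*x/5 + 9/35

The best approximation g ∈ W is the orthogonal projection of f onto W. Writing g = a_0 + a_1 x + a_2 x^2, the coefficients solve the normal equations G · a = b where
  G_{ij} = <φ_i, φ_j> and b_i = <f, φ_i>, with φ_0 = 1, φ_1 = x, φ_2 = x^2.
G =
  [2, 0, 2/3]
  [0, 2/3, 0]
  [2/3, 0, 2/5],
b = (4/5, 14/5, 12/35).
Solving gives a_0 = 9/35, a_1 = 21/5, a_2 = 3/7, so
  g(x) = 3*x^2/7 + 21*x/5 + 9/35.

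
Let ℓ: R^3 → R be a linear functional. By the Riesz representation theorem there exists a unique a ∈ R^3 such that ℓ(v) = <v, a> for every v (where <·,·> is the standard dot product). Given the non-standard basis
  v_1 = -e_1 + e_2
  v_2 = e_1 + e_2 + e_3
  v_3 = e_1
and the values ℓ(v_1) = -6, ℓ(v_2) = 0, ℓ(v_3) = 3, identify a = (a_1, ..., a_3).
a = (3, -3, 0)

Write a = (a_1, ..., a_3) in the standard basis. For each basis vector v_i, ℓ(v_i) = <v_i, a> is a linear equation in the a_j's. Collect the n equations into a matrix system V a = ℓ, where row i of V is v_i (expressed in the standard basis). Since V is invertible (lower-triangular with 1s on the diagonal, up to permutation), solve by back-substitution:
  V =
[[-1, 1, 0],
 [1, 1, 1],
 [1, 0, 0]]
  V a = (-6, 0, 3)
Solving gives a = (3, -3, 0).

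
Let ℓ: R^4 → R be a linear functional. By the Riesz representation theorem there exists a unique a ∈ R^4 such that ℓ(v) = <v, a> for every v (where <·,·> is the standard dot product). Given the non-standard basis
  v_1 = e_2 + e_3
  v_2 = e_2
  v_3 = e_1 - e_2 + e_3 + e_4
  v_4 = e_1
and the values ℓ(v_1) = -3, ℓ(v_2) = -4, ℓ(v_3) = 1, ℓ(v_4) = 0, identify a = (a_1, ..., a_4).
a = (0, -4, 1, -4)

Write a = (a_1, ..., a_4) in the standard basis. For each basis vector v_i, ℓ(v_i) = <v_i, a> is a linear equation in the a_j's. Collect the n equations into a matrix system V a = ℓ, where row i of V is v_i (expressed in the standard basis). Since V is invertible (lower-triangular with 1s on the diagonal, up to permutation), solve by back-substitution:
  V =
[[0, 1, 1, 0],
 [0, 1, 0, 0],
 [1, -1, 1, 1],
 [1, 0, 0, 0]]
  V a = (-3, -4, 1, 0)
Solving gives a = (0, -4, 1, -4).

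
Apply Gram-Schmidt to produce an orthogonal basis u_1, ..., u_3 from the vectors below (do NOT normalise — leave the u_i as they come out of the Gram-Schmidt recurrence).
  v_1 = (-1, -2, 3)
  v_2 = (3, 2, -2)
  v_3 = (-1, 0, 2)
Orthogonal basis:
  u_1 = (-1, -2, 3)
  u_2 = (29/14, 1/7, 11/14)
  u_3 = (-20/69, 70/69, 40/69)

Apply the Gram-Schmidt recurrence
  u_1 = v_1
  u_i = v_i − Σ_{j<i} ((v_i · u_j) / (u_j · u_j)) · u_j.

Step by step this gives:
  u_1 = (-1, -2, 3)
  u_2 = (29/14, 1/7, 11/14)
  u_3 = (-20/69, 70/69, 40/69)

Orthogonality check:
  u_2 · u_1 = 0 (should be 0)
  u_3 · u_1 = 0 (should be 0)
  u_3 · u_2 = 0 (should be 0)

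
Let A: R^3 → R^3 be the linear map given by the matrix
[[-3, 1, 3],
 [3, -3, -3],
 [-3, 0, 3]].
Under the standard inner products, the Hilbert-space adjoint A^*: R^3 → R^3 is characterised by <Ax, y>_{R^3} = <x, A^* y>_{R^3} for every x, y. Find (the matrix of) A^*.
A^* = A^T =
[[-3, 3, -3],
 [1, -3, 0],
 [3, -3, 3]]

For real matrices with standard dot products, the defining identity <Ax, y> = <x, A^* y> gives (Ax)^T y = x^T (A^*) y, i.e. x^T A^T y = x^T (A^*) y. Since this holds for all x, y, we must have A^* = A^T. Therefore
A^* =
[[-3, 3, -3],
 [1, -3, 0],
 [3, -3, 3]].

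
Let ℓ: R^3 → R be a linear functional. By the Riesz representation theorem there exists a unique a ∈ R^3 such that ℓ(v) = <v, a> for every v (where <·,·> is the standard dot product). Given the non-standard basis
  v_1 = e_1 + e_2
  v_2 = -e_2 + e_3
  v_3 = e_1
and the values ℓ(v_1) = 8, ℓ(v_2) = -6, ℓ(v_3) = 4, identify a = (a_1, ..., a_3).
a = (4, 4, -2)

Write a = (a_1, ..., a_3) in the standard basis. For each basis vector v_i, ℓ(v_i) = <v_i, a> is a linear equation in the a_j's. Collect the n equations into a matrix system V a = ℓ, where row i of V is v_i (expressed in the standard basis). Since V is invertible (lower-triangular with 1s on the diagonal, up to permutation), solve by back-substitution:
  V =
[[1, 1, 0],
 [0, -1, 1],
 [1, 0, 0]]
  V a = (8, -6, 4)
Solving gives a = (4, 4, -2).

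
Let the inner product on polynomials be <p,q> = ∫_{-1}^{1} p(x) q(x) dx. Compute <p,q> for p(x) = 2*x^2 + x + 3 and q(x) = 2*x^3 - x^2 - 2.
<p,q> = -50/3

Expand the product: p(x)·q(x) = 4*x^5 + 5*x^3 - 7*x^2 - 2*x - 6.
∫_{-1}^{1} of each monomial x^k gives [2/(k+1) if k even, 0 if k odd]. Integrating term-by-term (or equivalently evaluating the antiderivative F(x) = 2*x^6/3 + 5*x^4/4 - 7*x^3/3 - x^2 - 6*x at the endpoints):
  F(1) − F(−1) = -89/12 − (37/4) = -50/3.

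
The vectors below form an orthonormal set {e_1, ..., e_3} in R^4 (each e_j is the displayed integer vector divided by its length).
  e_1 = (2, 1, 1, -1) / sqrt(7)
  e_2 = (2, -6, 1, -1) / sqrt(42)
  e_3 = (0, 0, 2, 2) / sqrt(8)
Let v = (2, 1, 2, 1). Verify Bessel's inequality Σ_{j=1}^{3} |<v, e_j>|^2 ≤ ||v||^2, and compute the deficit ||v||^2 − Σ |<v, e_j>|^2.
Σ |<v, e_j>|^2 = 29/3; ||v||^2 = 10; deficit = 1/3

Write each e_j = u_j / sqrt(<u_j, u_j>) where u_j is the displayed integer vector. Then <v, e_j> = <v, u_j> / sqrt(<u_j, u_j>), so |<v, e_j>|^2 = <v, u_j>^2 / <u_j, u_j>.
Coefficients: <v, e_1> = 6/sqrt(7), <v, e_2> = -1/sqrt(42), <v, e_3> = 6/sqrt(8).
Square and sum: Σ |<v, e_j>|^2 = 29/3.
Compute ||v||^2 = v·v = 10.
Deficit = 10 − 29/3 = 1/3 ≥ 0, confirming Bessel's inequality. (The deficit equals ||v − Σ <v,e_j> e_j||^2, the squared distance from v to span{e_j}.)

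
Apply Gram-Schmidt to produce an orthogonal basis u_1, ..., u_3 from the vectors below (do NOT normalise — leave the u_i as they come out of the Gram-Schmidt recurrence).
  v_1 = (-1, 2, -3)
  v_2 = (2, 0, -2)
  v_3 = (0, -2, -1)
Orthogonal basis:
  u_1 = (-1, 2, -3)
  u_2 = (16/7, -4/7, -8/7)
  u_3 = (-5/6, -5/3, -5/6)

Apply the Gram-Schmidt recurrence
  u_1 = v_1
  u_i = v_i − Σ_{j<i} ((v_i · u_j) / (u_j · u_j)) · u_j.

Step by step this gives:
  u_1 = (-1, 2, -3)
  u_2 = (16/7, -4/7, -8/7)
  u_3 = (-5/6, -5/3, -5/6)

Orthogonality check:
  u_2 · u_1 = 0 (should be 0)
  u_3 · u_1 = 0 (should be 0)
  u_3 · u_2 = 0 (should be 0)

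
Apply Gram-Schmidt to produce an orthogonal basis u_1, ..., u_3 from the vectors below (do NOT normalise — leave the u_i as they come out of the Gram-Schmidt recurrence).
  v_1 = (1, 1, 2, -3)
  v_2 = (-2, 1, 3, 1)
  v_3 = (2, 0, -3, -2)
Orthogonal basis:
  u_1 = (1, 1, 2, -3)
  u_2 = (-32/15, 13/15, 41/15, 7/5)
  u_3 = (-76/221, 13/17, -96/221, -33/221)

Apply the Gram-Schmidt recurrence
  u_1 = v_1
  u_i = v_i − Σ_{j<i} ((v_i · u_j) / (u_j · u_j)) · u_j.

Step by step this gives:
  u_1 = (1, 1, 2, -3)
  u_2 = (-32/15, 13/15, 41/15, 7/5)
  u_3 = (-76/221, 13/17, -96/221, -33/221)

Orthogonality check:
  u_2 · u_1 = 0 (should be 0)
  u_3 · u_1 = 0 (should be 0)
  u_3 · u_2 = 0 (should be 0)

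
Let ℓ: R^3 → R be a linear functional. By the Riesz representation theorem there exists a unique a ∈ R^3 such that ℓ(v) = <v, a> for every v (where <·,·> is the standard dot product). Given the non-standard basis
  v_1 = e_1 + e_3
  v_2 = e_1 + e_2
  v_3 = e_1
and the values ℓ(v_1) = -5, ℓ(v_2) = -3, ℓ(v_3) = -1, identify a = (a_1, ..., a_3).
a = (-1, -2, -4)

Write a = (a_1, ..., a_3) in the standard basis. For each basis vector v_i, ℓ(v_i) = <v_i, a> is a linear equation in the a_j's. Collect the n equations into a matrix system V a = ℓ, where row i of V is v_i (expressed in the standard basis). Since V is invertible (lower-triangular with 1s on the diagonal, up to permutation), solve by back-substitution:
  V =
[[1, 0, 1],
 [1, 1, 0],
 [1, 0, 0]]
  V a = (-5, -3, -1)
Solving gives a = (-1, -2, -4).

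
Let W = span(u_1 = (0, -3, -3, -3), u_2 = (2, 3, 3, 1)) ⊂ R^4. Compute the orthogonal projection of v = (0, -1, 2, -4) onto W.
proj_W(v) = (9/5, -2/5, -2/5, -11/5)

Set up U = [u_1 | ... | u_2] ∈ R^(4×2). The projector onto W = col(U) is P = U (U^T U)^(-1) U^T.
Compute U^T U =
  [27, -21]
  [-21, 23],
and U^T v = (9, -1).
Solve U^T U · c = U^T v for the coefficients: c = (31/30, 9/10). The projection is proj_W(v) = U c.
Check: (v - proj_W(v)) · u_1 = 0  (should be 0).
Check: (v - proj_W(v)) · u_2 = 0  (should be 0).
Result: proj_W(v) = (9/5, -2/5, -2/5, -11/5).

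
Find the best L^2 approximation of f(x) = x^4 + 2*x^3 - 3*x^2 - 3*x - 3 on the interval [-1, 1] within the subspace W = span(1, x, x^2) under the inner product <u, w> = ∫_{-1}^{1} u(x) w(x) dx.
g(x) = -15*x^2/7 - 9*x/5 - 108/35

The best approximation g ∈ W is the orthogonal projection of f onto W. Writing g = a_0 + a_1 x + a_2 x^2, the coefficients solve the normal equations G · a = b where
  G_{ij} = <φ_i, φ_j> and b_i = <f, φ_i>, with φ_0 = 1, φ_1 = x, φ_2 = x^2.
G =
  [2, 0, 2/3]
  [0, 2/3, 0]
  [2/3, 0, 2/5],
b = (-38/5, -6/5, -102/35).
Solving gives a_0 = -108/35, a_1 = -9/5, a_2 = -15/7, so
  g(x) = -15*x^2/7 - 9*x/5 - 108/35.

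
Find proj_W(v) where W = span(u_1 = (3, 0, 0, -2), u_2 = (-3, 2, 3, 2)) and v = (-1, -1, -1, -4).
proj_W(v) = (15/13, -10/13, -15/13, -10/13)

Set up U = [u_1 | ... | u_2] ∈ R^(4×2). The projector onto W = col(U) is P = U (U^T U)^(-1) U^T.
Compute U^T U =
  [13, -13]
  [-13, 26],
and U^T v = (5, -10).
Solve U^T U · c = U^T v for the coefficients: c = (0, -5/13). The projection is proj_W(v) = U c.
Check: (v - proj_W(v)) · u_1 = 0  (should be 0).
Check: (v - proj_W(v)) · u_2 = 0  (should be 0).
Result: proj_W(v) = (15/13, -10/13, -15/13, -10/13).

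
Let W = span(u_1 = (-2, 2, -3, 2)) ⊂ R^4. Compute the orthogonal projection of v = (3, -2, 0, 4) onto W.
proj_W(v) = (4/21, -4/21, 2/7, -4/21)

Set up U = [u_1 | ... | u_1] ∈ R^(4×1). The projector onto W = col(U) is P = U (U^T U)^(-1) U^T.
Compute U^T U =
  [21],
and U^T v = (-2).
Solve U^T U · c = U^T v for the coefficients: c = (-2/21). The projection is proj_W(v) = U c.
Check: (v - proj_W(v)) · u_1 = 0  (should be 0).
Result: proj_W(v) = (4/21, -4/21, 2/7, -4/21).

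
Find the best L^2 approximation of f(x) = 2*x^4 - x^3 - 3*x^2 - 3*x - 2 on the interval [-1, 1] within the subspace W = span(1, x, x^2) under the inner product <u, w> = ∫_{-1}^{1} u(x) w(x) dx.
g(x) = -9*x^2/7 - 18*x/5 - 76/35

The best approximation g ∈ W is the orthogonal projection of f onto W. Writing g = a_0 + a_1 x + a_2 x^2, the coefficients solve the normal equations G · a = b where
  G_{ij} = <φ_i, φ_j> and b_i = <f, φ_i>, with φ_0 = 1, φ_1 = x, φ_2 = x^2.
G =
  [2, 0, 2/3]
  [0, 2/3, 0]
  [2/3, 0, 2/5],
b = (-26/5, -12/5, -206/105).
Solving gives a_0 = -76/35, a_1 = -18/5, a_2 = -9/7, so
  g(x) = -9*x^2/7 - 18*x/5 - 76/35.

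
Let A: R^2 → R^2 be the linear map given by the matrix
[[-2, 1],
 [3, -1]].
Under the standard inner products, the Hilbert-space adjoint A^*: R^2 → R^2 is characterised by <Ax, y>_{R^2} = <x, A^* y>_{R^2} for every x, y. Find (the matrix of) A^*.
A^* = A^T =
[[-2, 3],
 [1, -1]]

For real matrices with standard dot products, the defining identity <Ax, y> = <x, A^* y> gives (Ax)^T y = x^T (A^*) y, i.e. x^T A^T y = x^T (A^*) y. Since this holds for all x, y, we must have A^* = A^T. Therefore
A^* =
[[-2, 3],
 [1, -1]].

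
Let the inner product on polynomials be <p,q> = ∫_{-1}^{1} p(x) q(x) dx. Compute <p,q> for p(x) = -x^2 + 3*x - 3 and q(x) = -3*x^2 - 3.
<p,q> = 136/5

Expand the product: p(x)·q(x) = 3*x^4 - 9*x^3 + 12*x^2 - 9*x + 9.
∫_{-1}^{1} of each monomial x^k gives [2/(k+1) if k even, 0 if k odd]. Integrating term-by-term (or equivalently evaluating the antiderivative F(x) = 3*x^5/5 - 9*x^4/4 + 4*x^3 - 9*x^2/2 + 9*x at the endpoints):
  F(1) − F(−1) = 137/20 − (-407/20) = 136/5.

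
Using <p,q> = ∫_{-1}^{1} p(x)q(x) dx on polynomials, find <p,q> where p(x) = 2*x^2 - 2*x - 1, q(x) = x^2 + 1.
<p,q> = -8/15

Expand the product: p(x)·q(x) = 2*x^4 - 2*x^3 + x^2 - 2*x - 1.
∫_{-1}^{1} of each monomial x^k gives [2/(k+1) if k even, 0 if k odd]. Integrating term-by-term (or equivalently evaluating the antiderivative F(x) = 2*x^5/5 - x^4/2 + x^3/3 - x^2 - x at the endpoints):
  F(1) − F(−1) = -53/30 − (-37/30) = -8/15.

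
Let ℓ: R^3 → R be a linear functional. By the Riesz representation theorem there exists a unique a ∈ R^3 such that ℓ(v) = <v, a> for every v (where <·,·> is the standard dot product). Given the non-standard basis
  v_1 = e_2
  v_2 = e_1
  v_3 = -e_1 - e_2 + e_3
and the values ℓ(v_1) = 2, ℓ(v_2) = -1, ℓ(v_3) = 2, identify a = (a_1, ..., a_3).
a = (-1, 2, 3)

Write a = (a_1, ..., a_3) in the standard basis. For each basis vector v_i, ℓ(v_i) = <v_i, a> is a linear equation in the a_j's. Collect the n equations into a matrix system V a = ℓ, where row i of V is v_i (expressed in the standard basis). Since V is invertible (lower-triangular with 1s on the diagonal, up to permutation), solve by back-substitution:
  V =
[[0, 1, 0],
 [1, 0, 0],
 [-1, -1, 1]]
  V a = (2, -1, 2)
Solving gives a = (-1, 2, 3).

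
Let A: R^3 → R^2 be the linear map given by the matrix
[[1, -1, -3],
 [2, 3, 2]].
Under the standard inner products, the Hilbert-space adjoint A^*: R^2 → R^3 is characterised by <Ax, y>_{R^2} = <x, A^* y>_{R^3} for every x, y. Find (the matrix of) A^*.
A^* = A^T =
[[1, 2],
 [-1, 3],
 [-3, 2]]

For real matrices with standard dot products, the defining identity <Ax, y> = <x, A^* y> gives (Ax)^T y = x^T (A^*) y, i.e. x^T A^T y = x^T (A^*) y. Since this holds for all x, y, we must have A^* = A^T. Therefore
A^* =
[[1, 2],
 [-1, 3],
 [-3, 2]].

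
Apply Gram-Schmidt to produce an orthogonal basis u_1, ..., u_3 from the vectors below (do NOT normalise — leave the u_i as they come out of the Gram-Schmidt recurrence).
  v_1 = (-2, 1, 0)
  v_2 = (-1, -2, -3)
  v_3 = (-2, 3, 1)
Orthogonal basis:
  u_1 = (-2, 1, 0)
  u_2 = (-1, -2, -3)
  u_3 = (3/10, 3/5, -1/2)

Apply the Gram-Schmidt recurrence
  u_1 = v_1
  u_i = v_i − Σ_{j<i} ((v_i · u_j) / (u_j · u_j)) · u_j.

Step by step this gives:
  u_1 = (-2, 1, 0)
  u_2 = (-1, -2, -3)
  u_3 = (3/10, 3/5, -1/2)

Orthogonality check:
  u_2 · u_1 = 0 (should be 0)
  u_3 · u_1 = 0 (should be 0)
  u_3 · u_2 = 0 (should be 0)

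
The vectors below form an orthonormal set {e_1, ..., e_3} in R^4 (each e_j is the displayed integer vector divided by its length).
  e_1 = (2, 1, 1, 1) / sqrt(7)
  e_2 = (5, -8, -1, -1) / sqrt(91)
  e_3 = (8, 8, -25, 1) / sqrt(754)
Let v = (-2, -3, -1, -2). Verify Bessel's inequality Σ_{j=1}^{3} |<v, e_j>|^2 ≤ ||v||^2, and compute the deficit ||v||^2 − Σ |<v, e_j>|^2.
Σ |<v, e_j>|^2 = 1035/58; ||v||^2 = 18; deficit = 9/58

Write each e_j = u_j / sqrt(<u_j, u_j>) where u_j is the displayed integer vector. Then <v, e_j> = <v, u_j> / sqrt(<u_j, u_j>), so |<v, e_j>|^2 = <v, u_j>^2 / <u_j, u_j>.
Coefficients: <v, e_1> = -10/sqrt(7), <v, e_2> = 17/sqrt(91), <v, e_3> = -17/sqrt(754).
Square and sum: Σ |<v, e_j>|^2 = 1035/58.
Compute ||v||^2 = v·v = 18.
Deficit = 18 − 1035/58 = 9/58 ≥ 0, confirming Bessel's inequality. (The deficit equals ||v − Σ <v,e_j> e_j||^2, the squared distance from v to span{e_j}.)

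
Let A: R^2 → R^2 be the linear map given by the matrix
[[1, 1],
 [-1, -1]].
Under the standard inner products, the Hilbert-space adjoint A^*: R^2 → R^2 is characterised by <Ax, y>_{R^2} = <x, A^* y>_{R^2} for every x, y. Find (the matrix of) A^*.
A^* = A^T =
[[1, -1],
 [1, -1]]

For real matrices with standard dot products, the defining identity <Ax, y> = <x, A^* y> gives (Ax)^T y = x^T (A^*) y, i.e. x^T A^T y = x^T (A^*) y. Since this holds for all x, y, we must have A^* = A^T. Therefore
A^* =
[[1, -1],
 [1, -1]].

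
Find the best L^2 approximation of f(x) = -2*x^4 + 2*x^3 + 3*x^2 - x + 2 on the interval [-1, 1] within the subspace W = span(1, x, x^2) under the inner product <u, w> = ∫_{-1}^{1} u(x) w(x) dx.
g(x) = 9*x^2/7 + x/5 + 76/35

The best approximation g ∈ W is the orthogonal projection of f onto W. Writing g = a_0 + a_1 x + a_2 x^2, the coefficients solve the normal equations G · a = b where
  G_{ij} = <φ_i, φ_j> and b_i = <f, φ_i>, with φ_0 = 1, φ_1 = x, φ_2 = x^2.
G =
  [2, 0, 2/3]
  [0, 2/3, 0]
  [2/3, 0, 2/5],
b = (26/5, 2/15, 206/105).
Solving gives a_0 = 76/35, a_1 = 1/5, a_2 = 9/7, so
  g(x) = 9*x^2/7 + x/5 + 76/35.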